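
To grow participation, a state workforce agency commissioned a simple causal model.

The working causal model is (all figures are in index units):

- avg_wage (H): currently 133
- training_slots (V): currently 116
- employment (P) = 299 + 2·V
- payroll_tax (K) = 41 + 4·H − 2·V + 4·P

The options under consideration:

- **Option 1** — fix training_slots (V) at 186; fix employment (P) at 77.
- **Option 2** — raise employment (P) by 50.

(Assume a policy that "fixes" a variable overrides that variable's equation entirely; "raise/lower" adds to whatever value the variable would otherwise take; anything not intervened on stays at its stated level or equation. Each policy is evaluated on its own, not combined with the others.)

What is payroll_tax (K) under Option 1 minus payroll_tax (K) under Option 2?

-2156

Option 1 (V := 186, P := 77):
  H = 133
  V = 186
  P = 77
  K = 41 + 4·133 − 2·186 + 4·77 = 509
Option 2 (P + 50):
  H = 133
  V = 116
  P = 299 + 2·116 (+50 from intervention) = 581
  K = 41 + 4·133 − 2·116 + 4·581 = 2665
K: 509 − 2665 = -2156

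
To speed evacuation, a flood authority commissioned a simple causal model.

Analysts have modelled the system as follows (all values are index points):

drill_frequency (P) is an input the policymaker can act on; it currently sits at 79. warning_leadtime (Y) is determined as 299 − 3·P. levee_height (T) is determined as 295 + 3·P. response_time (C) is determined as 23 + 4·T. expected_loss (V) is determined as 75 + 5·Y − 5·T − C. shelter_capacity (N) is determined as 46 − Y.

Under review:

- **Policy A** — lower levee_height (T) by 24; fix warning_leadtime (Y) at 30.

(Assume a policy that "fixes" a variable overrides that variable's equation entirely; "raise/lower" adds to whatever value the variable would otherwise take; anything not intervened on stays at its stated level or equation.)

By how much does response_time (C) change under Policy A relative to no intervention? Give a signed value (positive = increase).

-96

Baseline:
  P = 79
  T = 295 + 3·79 = 532
  C = 23 + 4·532 = 2151
Policy A (T − 24, Y := 30):
  P = 79
  T = 295 + 3·79 (−24 from intervention) = 508
  C = 23 + 4·508 = 2055
Change in C: 2055 − 2151 = -96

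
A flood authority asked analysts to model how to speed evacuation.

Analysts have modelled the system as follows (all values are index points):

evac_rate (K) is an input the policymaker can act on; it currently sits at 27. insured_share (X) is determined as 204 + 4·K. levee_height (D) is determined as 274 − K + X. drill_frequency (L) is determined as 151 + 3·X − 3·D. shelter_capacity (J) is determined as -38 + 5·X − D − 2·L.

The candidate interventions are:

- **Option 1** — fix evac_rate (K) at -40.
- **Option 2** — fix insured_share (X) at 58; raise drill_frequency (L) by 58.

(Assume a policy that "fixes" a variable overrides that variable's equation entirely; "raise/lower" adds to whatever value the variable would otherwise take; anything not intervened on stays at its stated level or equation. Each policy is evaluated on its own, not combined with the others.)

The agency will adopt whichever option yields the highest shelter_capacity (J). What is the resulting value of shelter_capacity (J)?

Option 1 (K := -40):
  K = -40
  X = 204 + 4·(-40) = 44
  D = 274 − (-40) + 44 = 358
  L = 151 + 3·44 − 3·358 = -791
  J = -38 + 5·44 − 358 − 2·(-791) = 1406
Option 2 (X := 58, L + 58):
  K = 27
  X = 58
  D = 274 − 27 + 58 = 305
  L = 151 + 3·58 − 3·305 (+58 from intervention) = -532
  J = -38 + 5·58 − 305 − 2·(-532) = 1011
Comparing — Option 1: J=1406, Option 2: J=1011. Highest is 1406 (Option 1).

1406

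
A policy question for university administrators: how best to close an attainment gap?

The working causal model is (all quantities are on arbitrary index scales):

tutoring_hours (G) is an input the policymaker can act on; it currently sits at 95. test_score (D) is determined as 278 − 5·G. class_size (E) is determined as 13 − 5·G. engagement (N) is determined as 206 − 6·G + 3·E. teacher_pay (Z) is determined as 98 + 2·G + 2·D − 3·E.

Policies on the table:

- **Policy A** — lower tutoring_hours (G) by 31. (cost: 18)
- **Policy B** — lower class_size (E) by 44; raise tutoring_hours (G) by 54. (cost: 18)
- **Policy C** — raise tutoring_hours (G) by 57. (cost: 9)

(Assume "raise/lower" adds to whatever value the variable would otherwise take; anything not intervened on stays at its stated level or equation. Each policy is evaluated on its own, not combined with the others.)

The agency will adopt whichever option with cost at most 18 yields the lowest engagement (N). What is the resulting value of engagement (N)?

-3016

Policy A (G − 31):
  G = 95 − 31 = 64
  E = 13 − 5·64 = -307
  N = 206 − 6·64 + 3·(-307) = -1099
Policy B (E − 44, G + 54):
  G = 95 + 54 = 149
  E = 13 − 5·149 (−44 from intervention) = -776
  N = 206 − 6·149 + 3·(-776) = -3016
Policy C (G + 57):
  G = 95 + 57 = 152
  E = 13 − 5·152 = -747
  N = 206 − 6·152 + 3·(-747) = -2947
Comparing — Policy A: N=-1099, Policy B: N=-3016, Policy C: N=-2947. Lowest is -3016 (Policy B).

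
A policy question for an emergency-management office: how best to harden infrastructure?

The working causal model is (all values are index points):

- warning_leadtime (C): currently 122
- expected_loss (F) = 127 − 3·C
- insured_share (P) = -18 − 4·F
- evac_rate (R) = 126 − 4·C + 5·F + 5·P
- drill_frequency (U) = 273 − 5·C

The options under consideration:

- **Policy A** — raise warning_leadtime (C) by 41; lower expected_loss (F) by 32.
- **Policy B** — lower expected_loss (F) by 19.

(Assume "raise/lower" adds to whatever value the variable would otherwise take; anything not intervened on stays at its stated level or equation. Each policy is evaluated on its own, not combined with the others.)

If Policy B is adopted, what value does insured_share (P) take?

Policy B (F − 19):
  C = 122
  F = 127 − 3·122 (−19 from intervention) = -258
  P = -18 − 4·(-258) = 1014

1014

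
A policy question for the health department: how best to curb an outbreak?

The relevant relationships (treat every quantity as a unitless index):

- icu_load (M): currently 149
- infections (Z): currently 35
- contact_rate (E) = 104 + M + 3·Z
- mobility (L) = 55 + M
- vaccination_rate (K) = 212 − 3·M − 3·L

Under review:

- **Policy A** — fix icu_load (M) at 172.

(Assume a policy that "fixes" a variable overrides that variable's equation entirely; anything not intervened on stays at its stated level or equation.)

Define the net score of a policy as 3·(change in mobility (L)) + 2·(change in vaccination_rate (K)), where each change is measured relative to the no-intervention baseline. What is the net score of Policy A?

-207

Baseline:
  M = 149
  L = 55 + 149 = 204
  K = 212 − 3·149 − 3·204 = -847
Policy A (M := 172):
  M = 172
  L = 55 + 172 = 227
  K = 212 − 3·172 − 3·227 = -985
ΔL = 227 − 204 = 23; ΔK = -985 − (-847) = -138
Score = 3·23 + 2·(-138) = -207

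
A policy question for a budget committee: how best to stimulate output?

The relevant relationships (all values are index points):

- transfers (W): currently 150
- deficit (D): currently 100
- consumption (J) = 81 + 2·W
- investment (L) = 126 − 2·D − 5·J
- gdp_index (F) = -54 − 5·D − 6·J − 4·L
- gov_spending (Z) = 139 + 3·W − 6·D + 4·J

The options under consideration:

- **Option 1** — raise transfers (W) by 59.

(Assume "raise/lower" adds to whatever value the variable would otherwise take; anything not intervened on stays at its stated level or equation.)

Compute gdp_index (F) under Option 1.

Option 1 (W + 59):
  W = 150 + 59 = 209
  D = 100
  J = 81 + 2·209 = 499
  L = 126 − 2·100 − 5·499 = -2569
  F = -54 − 5·100 − 6·499 − 4·(-2569) = 6728

6728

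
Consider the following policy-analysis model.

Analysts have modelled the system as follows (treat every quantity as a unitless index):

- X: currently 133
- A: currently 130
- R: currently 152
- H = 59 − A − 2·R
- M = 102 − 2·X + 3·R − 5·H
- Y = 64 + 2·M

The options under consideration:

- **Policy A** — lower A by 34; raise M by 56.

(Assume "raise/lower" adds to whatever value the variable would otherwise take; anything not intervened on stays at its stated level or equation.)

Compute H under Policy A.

Policy A (A − 34, M + 56):
  A = 130 − 34 = 96
  R = 152
  H = 59 − 96 − 2·152 = -341

-341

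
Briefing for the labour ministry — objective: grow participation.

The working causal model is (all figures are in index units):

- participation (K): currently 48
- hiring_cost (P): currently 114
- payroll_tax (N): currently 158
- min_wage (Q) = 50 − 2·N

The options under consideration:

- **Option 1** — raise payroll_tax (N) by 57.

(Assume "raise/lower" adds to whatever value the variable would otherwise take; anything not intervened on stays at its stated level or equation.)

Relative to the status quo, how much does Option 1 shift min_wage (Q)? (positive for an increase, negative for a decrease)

Baseline:
  N = 158
  Q = 50 − 2·158 = -266
Option 1 (N + 57):
  N = 158 + 57 = 215
  Q = 50 − 2·215 = -380
Change in Q: -380 − (-266) = -114

-114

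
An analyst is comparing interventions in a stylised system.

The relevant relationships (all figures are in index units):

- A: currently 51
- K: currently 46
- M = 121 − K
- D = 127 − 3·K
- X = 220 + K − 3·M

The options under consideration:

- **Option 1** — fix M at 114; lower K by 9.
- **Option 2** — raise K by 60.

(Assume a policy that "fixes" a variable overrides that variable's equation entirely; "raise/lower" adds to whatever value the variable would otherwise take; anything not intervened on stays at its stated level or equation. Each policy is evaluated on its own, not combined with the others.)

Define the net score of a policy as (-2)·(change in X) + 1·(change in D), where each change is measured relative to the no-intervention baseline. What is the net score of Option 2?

-660

Baseline:
  K = 46
  M = 121 − 46 = 75
  D = 127 − 3·46 = -11
  X = 220 + 46 − 3·75 = 41
Option 2 (K + 60):
  K = 46 + 60 = 106
  M = 121 − 106 = 15
  D = 127 − 3·106 = -191
  X = 220 + 106 − 3·15 = 281
ΔX = 281 − 41 = 240; ΔD = -191 − (-11) = -180
Score = (-2)·240 + 1·(-180) = -660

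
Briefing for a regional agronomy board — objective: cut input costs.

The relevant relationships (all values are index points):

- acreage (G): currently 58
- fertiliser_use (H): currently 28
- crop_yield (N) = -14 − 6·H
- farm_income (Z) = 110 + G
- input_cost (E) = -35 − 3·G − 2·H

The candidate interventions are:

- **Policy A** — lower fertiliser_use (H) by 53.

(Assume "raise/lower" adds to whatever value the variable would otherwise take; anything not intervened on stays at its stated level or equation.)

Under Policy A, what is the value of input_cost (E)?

Policy A (H − 53):
  G = 58
  H = 28 − 53 = -25
  E = -35 − 3·58 − 2·(-25) = -159

-159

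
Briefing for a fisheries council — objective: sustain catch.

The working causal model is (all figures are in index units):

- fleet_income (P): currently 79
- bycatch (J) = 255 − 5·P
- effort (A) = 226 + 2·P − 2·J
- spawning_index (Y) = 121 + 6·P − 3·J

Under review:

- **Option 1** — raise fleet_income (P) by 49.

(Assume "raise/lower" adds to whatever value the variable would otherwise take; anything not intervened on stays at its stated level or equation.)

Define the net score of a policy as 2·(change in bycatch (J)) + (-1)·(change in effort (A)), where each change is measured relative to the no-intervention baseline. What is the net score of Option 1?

Baseline:
  P = 79
  J = 255 − 5·79 = -140
  A = 226 + 2·79 − 2·(-140) = 664
Option 1 (P + 49):
  P = 79 + 49 = 128
  J = 255 − 5·128 = -385
  A = 226 + 2·128 − 2·(-385) = 1252
ΔJ = -385 − (-140) = -245; ΔA = 1252 − 664 = 588
Score = 2·(-245) + (-1)·588 = -1078

-1078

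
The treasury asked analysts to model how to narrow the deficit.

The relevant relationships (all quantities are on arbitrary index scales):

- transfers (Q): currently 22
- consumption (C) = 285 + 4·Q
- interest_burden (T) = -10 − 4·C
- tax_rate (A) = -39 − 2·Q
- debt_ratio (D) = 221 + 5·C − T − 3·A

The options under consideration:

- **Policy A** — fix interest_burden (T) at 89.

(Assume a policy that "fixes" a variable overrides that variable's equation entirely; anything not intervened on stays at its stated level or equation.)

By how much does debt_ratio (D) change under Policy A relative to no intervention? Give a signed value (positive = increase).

-1591

Baseline:
  Q = 22
  C = 285 + 4·22 = 373
  T = -10 − 4·373 = -1502
  A = -39 − 2·22 = -83
  D = 221 + 5·373 − (-1502) − 3·(-83) = 3837
Policy A (T := 89):
  Q = 22
  C = 285 + 4·22 = 373
  T = 89
  A = -39 − 2·22 = -83
  D = 221 + 5·373 − 89 − 3·(-83) = 2246
Change in D: 2246 − 3837 = -1591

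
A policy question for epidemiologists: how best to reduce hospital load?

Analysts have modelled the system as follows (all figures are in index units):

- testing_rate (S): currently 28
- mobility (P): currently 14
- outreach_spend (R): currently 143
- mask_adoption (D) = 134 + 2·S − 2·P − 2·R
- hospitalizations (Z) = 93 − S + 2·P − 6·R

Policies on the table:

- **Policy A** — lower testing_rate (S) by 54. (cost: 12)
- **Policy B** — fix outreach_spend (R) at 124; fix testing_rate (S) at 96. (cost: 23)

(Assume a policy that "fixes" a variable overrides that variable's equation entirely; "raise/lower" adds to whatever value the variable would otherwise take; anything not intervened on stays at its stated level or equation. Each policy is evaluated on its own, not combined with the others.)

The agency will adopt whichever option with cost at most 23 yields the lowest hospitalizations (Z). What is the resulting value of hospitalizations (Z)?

-719

Policy A (S − 54):
  S = 28 − 54 = -26
  P = 14
  R = 143
  Z = 93 − (-26) + 2·14 − 6·143 = -711
Policy B (R := 124, S := 96):
  S = 96
  P = 14
  R = 124
  Z = 93 − 96 + 2·14 − 6·124 = -719
Comparing — Policy A: Z=-711, Policy B: Z=-719. Lowest is -719 (Policy B).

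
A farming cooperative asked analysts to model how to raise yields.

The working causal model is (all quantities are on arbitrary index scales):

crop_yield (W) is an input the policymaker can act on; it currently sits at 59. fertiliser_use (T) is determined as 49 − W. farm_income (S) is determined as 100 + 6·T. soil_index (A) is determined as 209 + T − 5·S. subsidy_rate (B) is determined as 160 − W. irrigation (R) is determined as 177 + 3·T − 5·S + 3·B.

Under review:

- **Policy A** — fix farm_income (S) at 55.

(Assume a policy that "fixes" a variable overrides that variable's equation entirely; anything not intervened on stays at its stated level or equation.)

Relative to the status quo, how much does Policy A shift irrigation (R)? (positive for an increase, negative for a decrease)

Baseline:
  W = 59
  T = 49 − 59 = -10
  S = 100 + 6·(-10) = 40
  B = 160 − 59 = 101
  R = 177 + 3·(-10) − 5·40 + 3·101 = 250
Policy A (S := 55):
  W = 59
  T = 49 − 59 = -10
  S = 55
  B = 160 − 59 = 101
  R = 177 + 3·(-10) − 5·55 + 3·101 = 175
Change in R: 175 − 250 = -75

-75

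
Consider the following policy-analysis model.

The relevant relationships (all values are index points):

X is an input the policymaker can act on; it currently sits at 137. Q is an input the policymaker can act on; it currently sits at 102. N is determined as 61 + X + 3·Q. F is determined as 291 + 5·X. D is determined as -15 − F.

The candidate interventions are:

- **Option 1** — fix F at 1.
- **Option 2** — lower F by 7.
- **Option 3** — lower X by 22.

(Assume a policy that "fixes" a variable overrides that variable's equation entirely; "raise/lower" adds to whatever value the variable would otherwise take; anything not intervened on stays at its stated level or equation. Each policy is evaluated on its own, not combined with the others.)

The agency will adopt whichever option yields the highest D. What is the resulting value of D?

Option 1 (F := 1):
  X = 137
  F = 1
  D = -15 − 1 = -16
Option 2 (F − 7):
  X = 137
  F = 291 + 5·137 (−7 from intervention) = 969
  D = -15 − 969 = -984
Option 3 (X − 22):
  X = 137 − 22 = 115
  F = 291 + 5·115 = 866
  D = -15 − 866 = -881
Comparing — Option 1: D=-16, Option 2: D=-984, Option 3: D=-881. Highest is -16 (Option 1).

-16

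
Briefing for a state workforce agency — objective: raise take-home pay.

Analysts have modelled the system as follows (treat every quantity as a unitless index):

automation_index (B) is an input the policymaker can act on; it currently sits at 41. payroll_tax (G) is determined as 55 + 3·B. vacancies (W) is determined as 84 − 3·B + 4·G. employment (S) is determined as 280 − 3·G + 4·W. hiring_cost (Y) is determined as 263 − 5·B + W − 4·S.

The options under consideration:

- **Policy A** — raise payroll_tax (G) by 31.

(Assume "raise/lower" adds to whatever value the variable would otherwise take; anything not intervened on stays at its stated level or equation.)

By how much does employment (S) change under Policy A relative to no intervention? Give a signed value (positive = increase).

Baseline:
  B = 41
  G = 55 + 3·41 = 178
  W = 84 − 3·41 + 4·178 = 673
  S = 280 − 3·178 + 4·673 = 2438
Policy A (G + 31):
  B = 41
  G = 55 + 3·41 (+31 from intervention) = 209
  W = 84 − 3·41 + 4·209 = 797
  S = 280 − 3·209 + 4·797 = 2841
Change in S: 2841 − 2438 = 403

403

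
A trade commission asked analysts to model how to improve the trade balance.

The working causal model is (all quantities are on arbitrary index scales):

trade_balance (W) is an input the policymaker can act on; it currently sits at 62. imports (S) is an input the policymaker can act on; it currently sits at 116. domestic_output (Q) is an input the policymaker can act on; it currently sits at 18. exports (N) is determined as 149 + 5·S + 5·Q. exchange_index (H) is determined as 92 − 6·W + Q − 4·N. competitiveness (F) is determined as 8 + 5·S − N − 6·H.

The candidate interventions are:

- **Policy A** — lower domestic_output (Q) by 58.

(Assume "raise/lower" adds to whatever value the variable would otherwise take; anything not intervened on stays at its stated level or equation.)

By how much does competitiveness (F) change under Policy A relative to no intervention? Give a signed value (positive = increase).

Baseline:
  W = 62
  S = 116
  Q = 18
  N = 149 + 5·116 + 5·18 = 819
  H = 92 − 6·62 + 18 − 4·819 = -3538
  F = 8 + 5·116 − 819 − 6·(-3538) = 20997
Policy A (Q − 58):
  W = 62
  S = 116
  Q = 18 − 58 = -40
  N = 149 + 5·116 + 5·(-40) = 529
  H = 92 − 6·62 + (-40) − 4·529 = -2436
  F = 8 + 5·116 − 529 − 6·(-2436) = 14675
Change in F: 14675 − 20997 = -6322

-6322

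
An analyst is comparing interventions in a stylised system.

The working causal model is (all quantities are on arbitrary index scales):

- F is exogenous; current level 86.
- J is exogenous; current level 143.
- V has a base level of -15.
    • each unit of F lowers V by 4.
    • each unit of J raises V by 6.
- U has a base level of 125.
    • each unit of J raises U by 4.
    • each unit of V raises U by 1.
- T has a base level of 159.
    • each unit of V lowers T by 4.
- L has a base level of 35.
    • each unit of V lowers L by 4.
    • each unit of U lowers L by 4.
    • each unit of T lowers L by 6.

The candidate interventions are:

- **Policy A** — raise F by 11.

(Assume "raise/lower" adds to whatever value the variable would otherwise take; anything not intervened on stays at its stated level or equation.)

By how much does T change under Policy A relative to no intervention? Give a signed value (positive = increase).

176

Baseline:
  F = 86
  J = 143
  V = -15 − 4·86 + 6·143 = 499
  T = 159 − 4·499 = -1837
Policy A (F + 11):
  F = 86 + 11 = 97
  J = 143
  V = -15 − 4·97 + 6·143 = 455
  T = 159 − 4·455 = -1661
Change in T: -1661 − (-1837) = 176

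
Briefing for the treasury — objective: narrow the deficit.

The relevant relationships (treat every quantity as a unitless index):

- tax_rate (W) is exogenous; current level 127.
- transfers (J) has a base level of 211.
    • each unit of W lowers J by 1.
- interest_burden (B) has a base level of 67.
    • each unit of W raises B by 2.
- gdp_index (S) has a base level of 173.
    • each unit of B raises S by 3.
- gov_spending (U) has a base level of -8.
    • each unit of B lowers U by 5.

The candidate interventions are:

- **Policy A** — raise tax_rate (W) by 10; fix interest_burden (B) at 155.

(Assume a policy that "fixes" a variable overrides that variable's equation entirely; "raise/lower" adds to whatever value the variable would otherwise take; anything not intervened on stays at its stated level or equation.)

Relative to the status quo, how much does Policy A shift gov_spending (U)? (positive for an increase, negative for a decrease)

Baseline:
  W = 127
  B = 67 + 2·127 = 321
  U = -8 − 5·321 = -1613
Policy A (W + 10, B := 155):
  W = 127 + 10 = 137
  B = 155
  U = -8 − 5·155 = -783
Change in U: -783 − (-1613) = 830

830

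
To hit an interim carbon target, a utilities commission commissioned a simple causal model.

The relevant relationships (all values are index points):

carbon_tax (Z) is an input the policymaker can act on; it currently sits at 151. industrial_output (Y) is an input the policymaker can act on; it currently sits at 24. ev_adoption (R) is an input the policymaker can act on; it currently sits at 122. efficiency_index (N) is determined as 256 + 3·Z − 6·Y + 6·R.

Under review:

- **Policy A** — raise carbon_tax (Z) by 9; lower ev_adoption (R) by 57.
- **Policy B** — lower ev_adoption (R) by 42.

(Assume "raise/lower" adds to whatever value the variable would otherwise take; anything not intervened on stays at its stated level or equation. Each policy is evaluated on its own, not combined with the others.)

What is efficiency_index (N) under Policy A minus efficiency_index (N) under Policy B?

Policy A (Z + 9, R − 57):
  Z = 151 + 9 = 160
  Y = 24
  R = 122 − 57 = 65
  N = 256 + 3·160 − 6·24 + 6·65 = 982
Policy B (R − 42):
  Z = 151
  Y = 24
  R = 122 − 42 = 80
  N = 256 + 3·151 − 6·24 + 6·80 = 1045
N: 982 − 1045 = -63

-63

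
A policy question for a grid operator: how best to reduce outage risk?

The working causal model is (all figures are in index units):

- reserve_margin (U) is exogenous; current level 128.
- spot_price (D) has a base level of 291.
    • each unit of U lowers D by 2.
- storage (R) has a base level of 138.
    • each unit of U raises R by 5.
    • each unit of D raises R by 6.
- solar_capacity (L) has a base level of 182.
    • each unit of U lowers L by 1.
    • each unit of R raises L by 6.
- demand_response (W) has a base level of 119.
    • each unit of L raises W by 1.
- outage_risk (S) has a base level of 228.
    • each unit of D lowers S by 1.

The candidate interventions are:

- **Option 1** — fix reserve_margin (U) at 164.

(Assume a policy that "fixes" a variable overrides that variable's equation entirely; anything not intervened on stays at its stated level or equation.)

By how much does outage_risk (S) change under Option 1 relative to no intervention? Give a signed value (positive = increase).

Baseline:
  U = 128
  D = 291 − 2·128 = 35
  S = 228 − 35 = 193
Option 1 (U := 164):
  U = 164
  D = 291 − 2·164 = -37
  S = 228 − (-37) = 265
Change in S: 265 − 193 = 72

72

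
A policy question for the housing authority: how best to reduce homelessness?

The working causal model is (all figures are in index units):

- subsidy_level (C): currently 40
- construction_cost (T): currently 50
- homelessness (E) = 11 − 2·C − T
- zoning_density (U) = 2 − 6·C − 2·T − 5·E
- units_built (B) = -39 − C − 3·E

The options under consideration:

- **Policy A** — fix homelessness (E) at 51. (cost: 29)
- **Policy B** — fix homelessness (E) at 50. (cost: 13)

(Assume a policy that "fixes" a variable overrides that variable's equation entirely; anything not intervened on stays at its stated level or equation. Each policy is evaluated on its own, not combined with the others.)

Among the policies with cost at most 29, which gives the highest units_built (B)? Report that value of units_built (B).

Policy A (E := 51):
  C = 40
  T = 50
  E = 51
  B = -39 − 40 − 3·51 = -232
Policy B (E := 50):
  C = 40
  T = 50
  E = 50
  B = -39 − 40 − 3·50 = -229
Comparing — Policy A: B=-232, Policy B: B=-229. Highest is -229 (Policy B).

-229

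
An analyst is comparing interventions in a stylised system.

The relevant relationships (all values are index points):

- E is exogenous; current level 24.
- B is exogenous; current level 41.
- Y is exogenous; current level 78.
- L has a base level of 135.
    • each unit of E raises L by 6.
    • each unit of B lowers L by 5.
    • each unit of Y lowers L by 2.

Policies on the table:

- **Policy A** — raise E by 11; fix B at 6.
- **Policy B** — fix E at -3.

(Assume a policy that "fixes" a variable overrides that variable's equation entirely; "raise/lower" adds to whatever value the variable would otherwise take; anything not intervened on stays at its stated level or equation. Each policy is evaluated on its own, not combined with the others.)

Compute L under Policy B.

-244

Policy B (E := -3):
  E = -3
  B = 41
  Y = 78
  L = 135 + 6·(-3) − 5·41 − 2·78 = -244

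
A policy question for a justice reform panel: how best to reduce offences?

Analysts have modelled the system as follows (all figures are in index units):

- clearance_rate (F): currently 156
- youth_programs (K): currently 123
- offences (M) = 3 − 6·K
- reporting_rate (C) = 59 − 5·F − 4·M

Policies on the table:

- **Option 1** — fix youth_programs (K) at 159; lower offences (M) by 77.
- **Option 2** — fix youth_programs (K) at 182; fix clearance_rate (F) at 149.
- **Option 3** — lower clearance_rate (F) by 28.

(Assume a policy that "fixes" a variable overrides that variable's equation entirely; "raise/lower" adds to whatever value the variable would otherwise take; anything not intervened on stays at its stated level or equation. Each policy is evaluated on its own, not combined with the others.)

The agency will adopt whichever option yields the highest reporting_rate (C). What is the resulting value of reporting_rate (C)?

3670

Option 1 (K := 159, M − 77):
  F = 156
  K = 159
  M = 3 − 6·159 (−77 from intervention) = -1028
  C = 59 − 5·156 − 4·(-1028) = 3391
Option 2 (K := 182, F := 149):
  F = 149
  K = 182
  M = 3 − 6·182 = -1089
  C = 59 − 5·149 − 4·(-1089) = 3670
Option 3 (F − 28):
  F = 156 − 28 = 128
  K = 123
  M = 3 − 6·123 = -735
  C = 59 − 5·128 − 4·(-735) = 2359
Comparing — Option 1: C=3391, Option 2: C=3670, Option 3: C=2359. Highest is 3670 (Option 2).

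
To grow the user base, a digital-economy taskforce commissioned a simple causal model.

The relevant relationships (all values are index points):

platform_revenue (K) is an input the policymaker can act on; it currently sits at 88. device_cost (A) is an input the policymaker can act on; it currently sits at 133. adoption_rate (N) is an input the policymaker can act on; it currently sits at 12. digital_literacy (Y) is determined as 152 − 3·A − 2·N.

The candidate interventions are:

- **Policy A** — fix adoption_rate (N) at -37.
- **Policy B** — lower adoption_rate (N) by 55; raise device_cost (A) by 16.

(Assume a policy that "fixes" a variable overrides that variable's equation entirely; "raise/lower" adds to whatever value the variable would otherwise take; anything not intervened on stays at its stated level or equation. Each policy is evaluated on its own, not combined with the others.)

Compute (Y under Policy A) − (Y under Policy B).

36

Policy A (N := -37):
  A = 133
  N = -37
  Y = 152 − 3·133 − 2·(-37) = -173
Policy B (N − 55, A + 16):
  A = 133 + 16 = 149
  N = 12 − 55 = -43
  Y = 152 − 3·149 − 2·(-43) = -209
Y: -173 − (-209) = 36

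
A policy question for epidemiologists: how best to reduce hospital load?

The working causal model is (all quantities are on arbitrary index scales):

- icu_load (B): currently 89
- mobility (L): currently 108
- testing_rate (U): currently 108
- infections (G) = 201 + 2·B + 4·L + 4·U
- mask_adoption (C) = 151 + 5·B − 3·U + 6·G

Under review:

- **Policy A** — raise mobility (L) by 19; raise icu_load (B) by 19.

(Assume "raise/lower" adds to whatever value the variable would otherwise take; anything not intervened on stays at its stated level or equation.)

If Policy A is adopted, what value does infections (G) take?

Policy A (L + 19, B + 19):
  B = 89 + 19 = 108
  L = 108 + 19 = 127
  U = 108
  G = 201 + 2·108 + 4·127 + 4·108 = 1357

1357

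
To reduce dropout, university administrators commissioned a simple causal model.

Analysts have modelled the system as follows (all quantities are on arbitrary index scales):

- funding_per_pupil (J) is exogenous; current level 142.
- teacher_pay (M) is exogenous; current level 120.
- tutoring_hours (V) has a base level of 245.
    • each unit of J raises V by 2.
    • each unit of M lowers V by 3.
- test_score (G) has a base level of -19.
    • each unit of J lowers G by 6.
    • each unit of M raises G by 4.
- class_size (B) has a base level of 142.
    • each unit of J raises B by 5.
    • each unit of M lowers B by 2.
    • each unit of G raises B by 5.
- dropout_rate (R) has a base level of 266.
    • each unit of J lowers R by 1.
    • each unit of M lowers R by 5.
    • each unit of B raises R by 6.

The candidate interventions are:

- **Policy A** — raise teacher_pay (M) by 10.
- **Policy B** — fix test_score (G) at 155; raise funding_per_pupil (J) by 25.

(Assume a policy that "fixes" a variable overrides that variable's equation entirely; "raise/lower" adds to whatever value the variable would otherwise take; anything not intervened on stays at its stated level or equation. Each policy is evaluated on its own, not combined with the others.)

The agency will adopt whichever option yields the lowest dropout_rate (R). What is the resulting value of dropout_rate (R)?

-7504

Policy A (M + 10):
  J = 142
  M = 120 + 10 = 130
  G = -19 − 6·142 + 4·130 = -351
  B = 142 + 5·142 − 2·130 + 5·(-351) = -1163
  R = 266 − 142 − 5·130 + 6·(-1163) = -7504
Policy B (G := 155, J + 25):
  J = 142 + 25 = 167
  M = 120
  G = 155
  B = 142 + 5·167 − 2·120 + 5·155 = 1512
  R = 266 − 167 − 5·120 + 6·1512 = 8571
Comparing — Policy A: R=-7504, Policy B: R=8571. Lowest is -7504 (Policy A).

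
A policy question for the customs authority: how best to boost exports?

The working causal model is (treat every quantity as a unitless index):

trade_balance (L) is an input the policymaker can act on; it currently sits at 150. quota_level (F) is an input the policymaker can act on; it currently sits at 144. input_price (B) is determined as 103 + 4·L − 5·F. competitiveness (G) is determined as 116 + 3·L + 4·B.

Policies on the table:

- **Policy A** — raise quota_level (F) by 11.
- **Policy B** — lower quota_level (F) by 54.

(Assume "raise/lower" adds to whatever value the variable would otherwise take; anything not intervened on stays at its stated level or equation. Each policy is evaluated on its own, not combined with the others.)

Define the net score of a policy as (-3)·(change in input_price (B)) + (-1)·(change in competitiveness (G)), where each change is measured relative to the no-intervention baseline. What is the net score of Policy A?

385

Baseline:
  L = 150
  F = 144
  B = 103 + 4·150 − 5·144 = -17
  G = 116 + 3·150 + 4·(-17) = 498
Policy A (F + 11):
  L = 150
  F = 144 + 11 = 155
  B = 103 + 4·150 − 5·155 = -72
  G = 116 + 3·150 + 4·(-72) = 278
ΔB = -72 − (-17) = -55; ΔG = 278 − 498 = -220
Score = (-3)·(-55) + (-1)·(-220) = 385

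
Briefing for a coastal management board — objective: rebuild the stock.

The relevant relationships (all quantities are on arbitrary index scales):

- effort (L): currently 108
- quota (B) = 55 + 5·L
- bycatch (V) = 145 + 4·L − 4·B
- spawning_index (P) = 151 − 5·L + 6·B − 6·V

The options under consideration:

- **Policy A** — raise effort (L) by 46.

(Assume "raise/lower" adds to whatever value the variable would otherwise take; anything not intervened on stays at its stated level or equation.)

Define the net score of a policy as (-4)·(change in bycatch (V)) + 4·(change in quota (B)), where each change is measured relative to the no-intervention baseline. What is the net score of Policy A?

3864

Baseline:
  L = 108
  B = 55 + 5·108 = 595
  V = 145 + 4·108 − 4·595 = -1803
Policy A (L + 46):
  L = 108 + 46 = 154
  B = 55 + 5·154 = 825
  V = 145 + 4·154 − 4·825 = -2539
ΔV = -2539 − (-1803) = -736; ΔB = 825 − 595 = 230
Score = (-4)·(-736) + 4·230 = 3864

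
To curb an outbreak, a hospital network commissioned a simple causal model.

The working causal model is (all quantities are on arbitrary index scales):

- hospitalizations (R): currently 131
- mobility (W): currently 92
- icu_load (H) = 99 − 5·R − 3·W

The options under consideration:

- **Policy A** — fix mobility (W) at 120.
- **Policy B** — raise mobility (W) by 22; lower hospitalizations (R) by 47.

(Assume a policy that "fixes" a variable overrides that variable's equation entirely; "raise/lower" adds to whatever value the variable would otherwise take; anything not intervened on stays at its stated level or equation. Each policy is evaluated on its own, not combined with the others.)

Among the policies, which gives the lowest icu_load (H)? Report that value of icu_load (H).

Policy A (W := 120):
  R = 131
  W = 120
  H = 99 − 5·131 − 3·120 = -916
Policy B (W + 22, R − 47):
  R = 131 − 47 = 84
  W = 92 + 22 = 114
  H = 99 − 5·84 − 3·114 = -663
Comparing — Policy A: H=-916, Policy B: H=-663. Lowest is -916 (Policy A).

-916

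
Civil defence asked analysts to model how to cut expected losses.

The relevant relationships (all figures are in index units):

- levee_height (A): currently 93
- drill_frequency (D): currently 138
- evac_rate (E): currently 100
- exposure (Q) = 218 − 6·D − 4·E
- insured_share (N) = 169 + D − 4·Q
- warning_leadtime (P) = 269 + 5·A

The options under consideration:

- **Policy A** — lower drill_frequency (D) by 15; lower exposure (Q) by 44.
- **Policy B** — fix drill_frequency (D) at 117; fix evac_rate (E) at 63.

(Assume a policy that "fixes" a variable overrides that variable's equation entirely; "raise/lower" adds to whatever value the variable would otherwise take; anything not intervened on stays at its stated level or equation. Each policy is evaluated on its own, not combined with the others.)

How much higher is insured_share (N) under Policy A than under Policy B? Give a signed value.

Policy A (D − 15, Q − 44):
  D = 138 − 15 = 123
  E = 100
  Q = 218 − 6·123 − 4·100 (−44 from intervention) = -964
  N = 169 + 123 − 4·(-964) = 4148
Policy B (D := 117, E := 63):
  D = 117
  E = 63
  Q = 218 − 6·117 − 4·63 = -736
  N = 169 + 117 − 4·(-736) = 3230
N: 4148 − 3230 = 918

918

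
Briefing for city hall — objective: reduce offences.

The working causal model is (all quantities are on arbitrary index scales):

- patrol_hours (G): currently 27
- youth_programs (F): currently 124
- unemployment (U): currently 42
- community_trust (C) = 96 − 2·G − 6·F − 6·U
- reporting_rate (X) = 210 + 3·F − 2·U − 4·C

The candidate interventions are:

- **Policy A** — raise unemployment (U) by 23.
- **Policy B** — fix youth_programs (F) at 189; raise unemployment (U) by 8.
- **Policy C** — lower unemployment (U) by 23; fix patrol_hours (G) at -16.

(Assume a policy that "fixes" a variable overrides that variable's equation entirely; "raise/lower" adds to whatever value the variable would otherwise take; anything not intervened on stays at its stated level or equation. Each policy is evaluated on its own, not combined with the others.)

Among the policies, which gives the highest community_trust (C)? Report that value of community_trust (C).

-730

Policy A (U + 23):
  G = 27
  F = 124
  U = 42 + 23 = 65
  C = 96 − 2·27 − 6·124 − 6·65 = -1092
Policy B (F := 189, U + 8):
  G = 27
  F = 189
  U = 42 + 8 = 50
  C = 96 − 2·27 − 6·189 − 6·50 = -1392
Policy C (U − 23, G := -16):
  G = -16
  F = 124
  U = 42 − 23 = 19
  C = 96 − 2·(-16) − 6·124 − 6·19 = -730
Comparing — Policy A: C=-1092, Policy B: C=-1392, Policy C: C=-730. Highest is -730 (Policy C).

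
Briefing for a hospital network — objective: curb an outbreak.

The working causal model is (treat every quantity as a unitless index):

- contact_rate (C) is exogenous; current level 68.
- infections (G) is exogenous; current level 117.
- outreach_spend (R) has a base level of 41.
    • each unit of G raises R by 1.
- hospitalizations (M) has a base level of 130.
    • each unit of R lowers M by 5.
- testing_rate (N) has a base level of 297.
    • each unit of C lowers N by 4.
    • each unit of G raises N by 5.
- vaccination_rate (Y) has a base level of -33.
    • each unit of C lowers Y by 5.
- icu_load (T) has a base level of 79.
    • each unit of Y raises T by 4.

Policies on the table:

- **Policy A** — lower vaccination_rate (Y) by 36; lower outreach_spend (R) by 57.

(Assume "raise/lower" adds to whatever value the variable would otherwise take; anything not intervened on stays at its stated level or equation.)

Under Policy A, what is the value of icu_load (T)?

-1557

Policy A (Y − 36, R − 57):
  C = 68
  Y = -33 − 5·68 (−36 from intervention) = -409
  T = 79 + 4·(-409) = -1557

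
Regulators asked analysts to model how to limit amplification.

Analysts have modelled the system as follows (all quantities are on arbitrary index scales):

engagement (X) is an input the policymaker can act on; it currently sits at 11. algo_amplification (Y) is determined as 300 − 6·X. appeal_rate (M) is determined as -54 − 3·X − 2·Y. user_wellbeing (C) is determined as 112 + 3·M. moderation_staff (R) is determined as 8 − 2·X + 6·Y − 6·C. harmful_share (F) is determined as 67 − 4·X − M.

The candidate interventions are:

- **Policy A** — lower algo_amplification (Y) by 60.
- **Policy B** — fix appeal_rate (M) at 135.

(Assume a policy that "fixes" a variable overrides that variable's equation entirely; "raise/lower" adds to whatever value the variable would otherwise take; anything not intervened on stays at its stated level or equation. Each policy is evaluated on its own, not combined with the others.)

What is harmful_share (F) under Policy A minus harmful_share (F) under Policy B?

570

Policy A (Y − 60):
  X = 11
  Y = 300 − 6·11 (−60 from intervention) = 174
  M = -54 − 3·11 − 2·174 = -435
  F = 67 − 4·11 − (-435) = 458
Policy B (M := 135):
  X = 11
  Y = 300 − 6·11 = 234
  M = 135
  F = 67 − 4·11 − 135 = -112
F: 458 − (-112) = 570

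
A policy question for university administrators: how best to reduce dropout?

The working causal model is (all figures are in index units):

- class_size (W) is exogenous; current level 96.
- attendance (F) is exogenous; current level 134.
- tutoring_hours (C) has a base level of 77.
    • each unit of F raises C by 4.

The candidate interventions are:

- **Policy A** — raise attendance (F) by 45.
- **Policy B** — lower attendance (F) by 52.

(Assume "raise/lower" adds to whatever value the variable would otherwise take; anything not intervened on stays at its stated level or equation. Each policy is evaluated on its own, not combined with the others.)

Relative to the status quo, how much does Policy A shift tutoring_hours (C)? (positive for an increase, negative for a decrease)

Baseline:
  F = 134
  C = 77 + 4·134 = 613
Policy A (F + 45):
  F = 134 + 45 = 179
  C = 77 + 4·179 = 793
Change in C: 793 − 613 = 180

180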